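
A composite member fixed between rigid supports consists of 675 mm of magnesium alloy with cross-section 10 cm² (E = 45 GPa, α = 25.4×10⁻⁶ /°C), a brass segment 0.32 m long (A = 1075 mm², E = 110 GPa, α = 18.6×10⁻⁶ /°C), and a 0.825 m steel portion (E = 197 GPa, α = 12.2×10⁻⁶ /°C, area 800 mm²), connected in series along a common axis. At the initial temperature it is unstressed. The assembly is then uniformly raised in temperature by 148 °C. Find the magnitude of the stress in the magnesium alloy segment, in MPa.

With the walls removed the bar would change length by δ_free = Σ αᵢΔT Lᵢ = 25.4×10⁻⁶×148×675 + 18.6×10⁻⁶×148×320 + 12.2×10⁻⁶×148×825 = 4.908 mm.
The rigid supports impose zero overall length change; the single axial force P common to all segments must satisfy P Σ Lᵢ/(AᵢEᵢ) = δ_free.
Σ Lᵢ/(AᵢEᵢ) = 675/(1000×45×10³) + 320/(1075×110×10³) + 825/(800×197×10³) = 2.294×10⁻⁵ mm/N.
So P = 4.908 / 2.294×10⁻⁵ = 213.9 kN, compressive.
σ_{magnesium alloy} = P / A = 213900 / 1000 = 213.9 MPa.

σ ≈ 214 MPa (compressive)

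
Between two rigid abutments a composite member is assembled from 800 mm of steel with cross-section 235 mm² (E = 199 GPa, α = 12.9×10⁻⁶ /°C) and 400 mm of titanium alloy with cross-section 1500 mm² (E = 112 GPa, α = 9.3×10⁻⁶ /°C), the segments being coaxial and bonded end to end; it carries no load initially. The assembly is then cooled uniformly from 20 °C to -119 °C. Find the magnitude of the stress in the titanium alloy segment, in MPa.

Free thermal contraction of the whole bar: Σ αᵢΔT Lᵢ = 12.9×10⁻⁶×139×800 + 9.3×10⁻⁶×139×400 = 1.952 mm.
The walls prevent any net length change, so an axial force P (same in every segment) develops. Compatibility: P · Σ Lᵢ/(AᵢEᵢ) = δ_free.
The series flexibility is Σ Lᵢ/(AᵢEᵢ) = 800/(235×199×10³) + 400/(1500×112×10³) = 1.949×10⁻⁵ mm/N.
P = 1.952 / 1.949×10⁻⁵ = 100100 N = 100.1 kN, tensile.
σ_{titanium alloy} = P / A = 100100 / 1500 = 66.76 MPa.

σ ≈ 66.8 MPa (tensile)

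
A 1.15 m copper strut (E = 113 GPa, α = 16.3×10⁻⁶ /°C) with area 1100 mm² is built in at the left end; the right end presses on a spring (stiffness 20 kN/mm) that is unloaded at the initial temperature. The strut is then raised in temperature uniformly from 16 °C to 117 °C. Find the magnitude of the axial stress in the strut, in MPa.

The unrestrained thermal change is αΔT L = 16.3×10⁻⁶ × 101 × 1150 = 1.893 mm.
Let P be the compressive force at the spring. The strut shortens elastically by PL/(AE) and the spring compresses by P/k; together these equal δ_free.
P [ L/(AE) + 1/k ] = δ_free → P [ 1150/(1100×113×10³) + 1/(20×10³) ] = 1.893.
P = 1.893 / 5.925×10⁻⁵ = 31950 N.
σ = P/A = 31950/1100 = 29.05 MPa.

σ ≈ 29 MPa (compressive)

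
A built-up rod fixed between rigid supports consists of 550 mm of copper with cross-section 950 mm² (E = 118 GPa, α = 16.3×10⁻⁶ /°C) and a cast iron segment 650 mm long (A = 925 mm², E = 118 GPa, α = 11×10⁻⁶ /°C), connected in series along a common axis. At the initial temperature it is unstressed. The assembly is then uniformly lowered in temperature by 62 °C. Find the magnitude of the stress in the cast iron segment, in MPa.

Free thermal contraction of the whole bar: Σ αᵢΔT Lᵢ = 16.3×10⁻⁶×62×550 + 11×10⁻⁶×62×650 = 0.9991 mm.
The rigid supports impose zero overall length change; the single axial force P common to all segments must satisfy P Σ Lᵢ/(AᵢEᵢ) = δ_free.
Σ Lᵢ/(AᵢEᵢ) = 550/(950×118×10³) + 650/(925×118×10³) = 1.086×10⁻⁵ mm/N.
So P = 0.9991 / 1.086×10⁻⁵ = 91.99 kN, tensile.
σ_{cast iron} = P / A = 91990 / 925 = 99.45 MPa.

σ ≈ 99.4 MPa (tensile)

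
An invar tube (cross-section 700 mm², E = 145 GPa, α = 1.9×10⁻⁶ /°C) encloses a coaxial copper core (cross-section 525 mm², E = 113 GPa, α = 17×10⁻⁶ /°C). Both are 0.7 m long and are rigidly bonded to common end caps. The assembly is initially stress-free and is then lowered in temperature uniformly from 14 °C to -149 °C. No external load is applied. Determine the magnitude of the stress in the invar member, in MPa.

The copper has the larger α, so on cooling it would change length more than the invar if both were free. The rigid plates force a common final length, so the copper is put into tension and the invar into compression, with equal and opposite forces P (no external load).
Compatibility of the two members (thermal + elastic change equal): (α₁ − α₂)ΔT = P·[1/(A₁E₁) + 1/(A₂E₂)].
|α₁ − α₂|·ΔT = 15.1×10⁻⁶ × 163 = 0.002461.
1/(A₁E₁) + 1/(A₂E₂) = 1/(700×145×10³) + 1/(525×113×10³) = 2.671×10⁻⁸ N⁻¹.
P = 0.002461 / 2.671×10⁻⁸ = 92150 N = 92.15 kN.
σ_{invar} = P/A₁ = 92150/700 = 131.6 MPa, compressive.

σ ≈ 132 MPa (compressive)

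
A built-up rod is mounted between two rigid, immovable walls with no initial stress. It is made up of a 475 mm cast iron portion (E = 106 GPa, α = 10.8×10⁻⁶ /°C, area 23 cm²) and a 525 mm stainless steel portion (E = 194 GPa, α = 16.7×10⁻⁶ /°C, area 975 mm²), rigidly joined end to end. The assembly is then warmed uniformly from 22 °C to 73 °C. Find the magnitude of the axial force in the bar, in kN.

If the supports were absent, the total length change would be Σ αᵢΔT Lᵢ = 10.8×10⁻⁶×51×475 + 16.7×10⁻⁶×51×525 = 0.7088 mm.
The walls prevent any net length change, so an axial force P (same in every segment) develops. Compatibility: P · Σ Lᵢ/(AᵢEᵢ) = δ_free.
The series flexibility is Σ Lᵢ/(AᵢEᵢ) = 475/(2300×106×10³) + 525/(975×194×10³) = 4.724×10⁻⁶ mm/N.
So P = 0.7088 / 4.724×10⁻⁶ = 150 kN, compressive.

P ≈ 150 kN (compressive)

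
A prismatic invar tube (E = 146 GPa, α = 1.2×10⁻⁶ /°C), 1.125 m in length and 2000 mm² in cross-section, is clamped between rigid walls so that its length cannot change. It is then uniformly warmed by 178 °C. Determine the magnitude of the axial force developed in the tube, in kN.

Full restraint means ε = 0, so the stress is σ = EαΔT = 146×10³ × 1.2×10⁻⁶ × 178 = 31.19 MPa.
P = AEαΔT = 2000 × 146×10³ × 1.2×10⁻⁶ × 178 = 62.37 kN (compressive).

P ≈ 62.4 kN (compressive)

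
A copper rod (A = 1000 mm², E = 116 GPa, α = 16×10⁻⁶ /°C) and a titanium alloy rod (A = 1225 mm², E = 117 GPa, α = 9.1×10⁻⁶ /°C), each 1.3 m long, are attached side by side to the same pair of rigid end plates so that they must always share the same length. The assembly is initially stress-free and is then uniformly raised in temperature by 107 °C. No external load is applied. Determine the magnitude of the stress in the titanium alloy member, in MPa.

The copper has the larger α, so on heating it would change length more than the titanium alloy if both were free. The rigid plates force a common final length, so the copper is put into compression and the titanium alloy into tension, with equal and opposite forces P (no external load).
Setting the final lengths equal and cancelling L: (α₁ − α₂)ΔT = P/(A₁E₁) + P/(A₂E₂).
|α₁ − α₂|·ΔT = 6.9×10⁻⁶ × 107 = 0.0007383.
1/(A₁E₁) + 1/(A₂E₂) = 1/(1000×116×10³) + 1/(1225×117×10³) = 1.56×10⁻⁸ N⁻¹.
P = 0.0007383 / 1.56×10⁻⁸ = 47330 N = 47.33 kN.
σ_{titanium alloy} = P/A₂ = 47330/1225 = 38.64 MPa, tensile.

σ ≈ 38.6 MPa (tensile)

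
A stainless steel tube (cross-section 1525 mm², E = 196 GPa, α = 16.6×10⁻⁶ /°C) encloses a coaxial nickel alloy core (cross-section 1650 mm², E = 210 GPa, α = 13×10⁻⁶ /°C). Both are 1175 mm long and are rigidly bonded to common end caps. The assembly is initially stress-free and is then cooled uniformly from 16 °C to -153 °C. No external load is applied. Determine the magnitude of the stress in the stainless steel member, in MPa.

σ ≈ 64 MPa (tensile)

The stainless steel has the larger α, so on cooling it would change length more than the nickel alloy if both were free. The rigid plates force a common final length, so the stainless steel is put into tension and the nickel alloy into compression, with equal and opposite forces P (no external load).
Setting the final lengths equal and cancelling L: (α₁ − α₂)ΔT = P/(A₁E₁) + P/(A₂E₂).
|α₁ − α₂|·ΔT = 3.6×10⁻⁶ × 169 = 0.0006084.
1/(A₁E₁) + 1/(A₂E₂) = 1/(1525×196×10³) + 1/(1650×210×10³) = 6.232×10⁻⁹ N⁻¹.
So P = 0.0006084 / 6.232×10⁻⁹ = 97.63 kN.
σ_{stainless steel} = P/A₁ = 97630/1525 = 64.02 MPa, tensile.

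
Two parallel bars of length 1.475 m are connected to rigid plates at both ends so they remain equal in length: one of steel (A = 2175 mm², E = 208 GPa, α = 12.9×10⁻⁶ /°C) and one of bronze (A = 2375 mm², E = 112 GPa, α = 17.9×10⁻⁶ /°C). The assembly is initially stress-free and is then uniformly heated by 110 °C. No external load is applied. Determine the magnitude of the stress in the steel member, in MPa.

Both members must finish at the same length. With the larger α, the bronze tends to over-expand; the plates restrain it, putting the bronze in compression and the steel in tension. With no external load the two internal forces are equal and opposite, magnitude P.
Equating the net (thermal + elastic) strains gives |α₁ − α₂|·ΔT = P·[1/(A₁E₁) + 1/(A₂E₂)].
|α₁ − α₂|·ΔT = 5×10⁻⁶ × 110 = 0.00055.
1/(A₁E₁) + 1/(A₂E₂) = 1/(2175×208×10³) + 1/(2375×112×10³) = 5.97×10⁻⁹ N⁻¹.
So P = 0.00055 / 5.97×10⁻⁹ = 92.13 kN.
σ_{steel} = P/A₁ = 92130/2175 = 42.36 MPa, tensile.

σ ≈ 42.4 MPa (tensile)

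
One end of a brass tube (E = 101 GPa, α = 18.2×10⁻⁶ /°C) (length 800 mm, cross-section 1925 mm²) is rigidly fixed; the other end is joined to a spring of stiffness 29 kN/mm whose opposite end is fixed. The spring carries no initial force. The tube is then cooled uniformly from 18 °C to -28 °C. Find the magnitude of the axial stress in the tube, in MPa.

Free thermal contraction: δ_free = αΔT L = 18.2×10⁻⁶ × 46 × 800 = 0.6698 mm.
Let P be the tensile force in the spring. The tube extends elastically by PL/(AE) and the spring stretches by P/k; together these equal δ_free.
So P = δ_free / [L/(AE) + 1/k] = 0.6698 / [ 800/(1925×101×10³) + 1/(29×10³) ].
P = 0.6698 / 3.86×10⁻⁵ = 17350 N.
σ = P/A = 17350/1925 = 9.014 MPa.

σ ≈ 9.01 MPa (tensile)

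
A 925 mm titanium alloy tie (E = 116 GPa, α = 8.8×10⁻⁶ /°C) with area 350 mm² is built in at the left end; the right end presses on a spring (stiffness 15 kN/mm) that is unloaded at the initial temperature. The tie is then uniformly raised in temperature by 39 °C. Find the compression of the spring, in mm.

δ ≈ 0.237 mm

The unrestrained thermal change is αΔT L = 8.8×10⁻⁶ × 39 × 925 = 0.3175 mm.
Let P be the compressive force at the spring. The tie shortens elastically by PL/(AE) and the spring compresses by P/k; together these equal δ_free.
P [ L/(AE) + 1/k ] = δ_free → P [ 925/(350×116×10³) + 1/(15×10³) ] = 0.3175.
P = 0.3175 / 8.945×10⁻⁵ = 3549 N.
Spring compression = P/k = 3549/(15×10³) = 0.2366 mm.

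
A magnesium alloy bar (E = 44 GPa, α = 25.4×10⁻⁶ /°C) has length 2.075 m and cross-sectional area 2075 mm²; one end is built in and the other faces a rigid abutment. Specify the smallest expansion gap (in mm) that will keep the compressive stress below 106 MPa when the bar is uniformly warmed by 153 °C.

Free expansion if unrestrained: δ_free = αΔT L = 25.4×10⁻⁶ × 153 × 2075 = 8.064 mm.
At the allowable stress the elastic shortening the wall may impose is σL/E = 106 × 2075 / (44×10³) = 4.999 mm.
The gap must absorb the remainder: g_min = 8.064 − 4.999 = 3.065 mm.

g ≈ 3.07 mm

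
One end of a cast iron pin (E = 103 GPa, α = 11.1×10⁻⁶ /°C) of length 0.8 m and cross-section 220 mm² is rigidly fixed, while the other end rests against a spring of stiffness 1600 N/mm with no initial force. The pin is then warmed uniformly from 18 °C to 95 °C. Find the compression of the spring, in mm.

δ ≈ 0.647 mm

The unrestrained thermal change is αΔT L = 11.1×10⁻⁶ × 77 × 800 = 0.6838 mm.
With a force P in the spring, the elastic change of the pin is PL/(AE) and that of the spring is P/k; compatibility requires their sum to equal δ_free.
P [ L/(AE) + 1/k ] = δ_free → P [ 800/(220×103×10³) + 1/(1600) ] = 0.6838.
P = 0.6838 / 0.0006603 = 1036 N.
Spring compression = P/k = 1036/(1600) = 0.6472 mm.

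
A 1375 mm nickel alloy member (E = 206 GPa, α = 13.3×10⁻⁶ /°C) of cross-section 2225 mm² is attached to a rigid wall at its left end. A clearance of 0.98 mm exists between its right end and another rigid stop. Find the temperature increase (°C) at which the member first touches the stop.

Contact occurs when the free expansion equals the gap: αΔT L = 0.98 mm.
So ΔT = g/(αL) = 0.98/(13.3×10⁻⁶ × 1375) = 53.59 °C.

ΔT ≈ 53.6 °C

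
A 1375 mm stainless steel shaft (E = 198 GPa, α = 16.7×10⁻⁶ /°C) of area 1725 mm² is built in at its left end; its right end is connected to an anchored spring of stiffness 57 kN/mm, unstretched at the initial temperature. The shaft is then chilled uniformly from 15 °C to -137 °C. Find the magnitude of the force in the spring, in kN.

Free thermal contraction: δ_free = αΔT L = 16.7×10⁻⁶ × 152 × 1375 = 3.49 mm.
Let P be the tensile force in the spring. The shaft extends elastically by PL/(AE) and the spring stretches by P/k; together these equal δ_free.
So P = δ_free / [L/(AE) + 1/k] = 3.49 / [ 1375/(1725×198×10³) + 1/(57×10³) ].
P = 3.49 / 2.157×10⁻⁵ = 161800 N.

P ≈ 162 kN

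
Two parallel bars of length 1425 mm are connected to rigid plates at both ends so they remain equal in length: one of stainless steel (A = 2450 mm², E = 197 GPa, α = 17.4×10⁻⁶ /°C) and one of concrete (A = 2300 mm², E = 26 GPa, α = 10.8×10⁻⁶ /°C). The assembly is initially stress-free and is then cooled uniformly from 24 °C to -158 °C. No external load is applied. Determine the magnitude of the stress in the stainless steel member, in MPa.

Both members must finish at the same length. With the larger α, the stainless steel tends to over-contract; the plates restrain it, putting the stainless steel in tension and the concrete in compression. With no external load the two internal forces are equal and opposite, magnitude P.
Equating the net (thermal + elastic) strains gives |α₁ − α₂|·ΔT = P·[1/(A₁E₁) + 1/(A₂E₂)].
|α₁ − α₂|·ΔT = 6.6×10⁻⁶ × 182 = 0.001201.
1/(A₁E₁) + 1/(A₂E₂) = 1/(2450×197×10³) + 1/(2300×26×10³) = 1.879×10⁻⁸ N⁻¹.
So P = 0.001201 / 1.879×10⁻⁸ = 63.91 kN.
σ_{stainless steel} = P/A₁ = 63910/2450 = 26.09 MPa, tensile.

σ ≈ 26.1 MPa (tensile)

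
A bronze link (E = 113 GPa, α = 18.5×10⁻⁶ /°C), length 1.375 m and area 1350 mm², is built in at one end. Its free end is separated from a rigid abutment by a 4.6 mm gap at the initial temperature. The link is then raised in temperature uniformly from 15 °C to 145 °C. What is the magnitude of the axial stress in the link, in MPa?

Unrestrained expansion: δ_free = αΔT L = 18.5×10⁻⁶ × 130 × 1375 = 3.307 mm.
This is smaller than the 4.6 mm clearance, so the link expands freely without reaching the stop — the stress is zero.

σ ≈ 0 MPa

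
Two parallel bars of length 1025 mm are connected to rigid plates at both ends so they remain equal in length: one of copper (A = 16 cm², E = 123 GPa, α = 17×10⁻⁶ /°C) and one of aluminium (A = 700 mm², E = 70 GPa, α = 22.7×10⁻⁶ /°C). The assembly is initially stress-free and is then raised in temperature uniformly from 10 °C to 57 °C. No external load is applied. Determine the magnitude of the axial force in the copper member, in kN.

P ≈ 10.5 kN (tensile in the copper)

Both members must finish at the same length. With the larger α, the aluminium tends to over-expand; the plates restrain it, putting the aluminium in compression and the copper in tension. With no external load the two internal forces are equal and opposite, magnitude P.
Setting the final lengths equal and cancelling L: (α₁ − α₂)ΔT = P/(A₁E₁) + P/(A₂E₂).
|α₁ − α₂|·ΔT = 5.7×10⁻⁶ × 47 = 0.0002679.
1/(A₁E₁) + 1/(A₂E₂) = 1/(1600×123×10³) + 1/(700×70×10³) = 2.549×10⁻⁸ N⁻¹.
So P = 0.0002679 / 2.549×10⁻⁸ = 10.51 kN.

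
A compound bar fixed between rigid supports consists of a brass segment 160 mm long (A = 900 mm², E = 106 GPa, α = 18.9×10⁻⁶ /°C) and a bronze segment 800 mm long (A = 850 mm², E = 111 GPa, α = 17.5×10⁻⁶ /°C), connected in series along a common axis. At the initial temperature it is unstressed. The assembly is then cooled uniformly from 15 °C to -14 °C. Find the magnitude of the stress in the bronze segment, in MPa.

Free thermal contraction of the whole bar: Σ αᵢΔT Lᵢ = 18.9×10⁻⁶×29×160 + 17.5×10⁻⁶×29×800 = 0.4937 mm.
The walls prevent any net length change, so an axial force P (same in every segment) develops. Compatibility: P · Σ Lᵢ/(AᵢEᵢ) = δ_free.
Σ Lᵢ/(AᵢEᵢ) = 160/(900×106×10³) + 800/(850×111×10³) = 1.016×10⁻⁵ mm/N.
So P = 0.4937 / 1.016×10⁻⁵ = 48.61 kN, tensile.
σ_{bronze} = P / A = 48610 / 850 = 57.19 MPa.

σ ≈ 57.2 MPa (tensile)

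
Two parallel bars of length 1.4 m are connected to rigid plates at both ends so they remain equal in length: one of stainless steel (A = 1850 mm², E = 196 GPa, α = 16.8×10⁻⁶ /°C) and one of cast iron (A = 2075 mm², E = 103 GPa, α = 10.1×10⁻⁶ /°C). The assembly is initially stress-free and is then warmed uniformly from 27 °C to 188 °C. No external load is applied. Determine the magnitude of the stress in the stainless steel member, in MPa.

σ ≈ 78.4 MPa (compressive)

Both members must finish at the same length. With the larger α, the stainless steel tends to over-expand; the plates restrain it, putting the stainless steel in compression and the cast iron in tension. With no external load the two internal forces are equal and opposite, magnitude P.
Setting the final lengths equal and cancelling L: (α₁ − α₂)ΔT = P/(A₁E₁) + P/(A₂E₂).
|α₁ − α₂|·ΔT = 6.7×10⁻⁶ × 161 = 0.001079.
1/(A₁E₁) + 1/(A₂E₂) = 1/(1850×196×10³) + 1/(2075×103×10³) = 7.437×10⁻⁹ N⁻¹.
P = 0.001079 / 7.437×10⁻⁹ = 145000 N = 145 kN.
σ_{stainless steel} = P/A₁ = 145000/1850 = 78.41 MPa, compressive.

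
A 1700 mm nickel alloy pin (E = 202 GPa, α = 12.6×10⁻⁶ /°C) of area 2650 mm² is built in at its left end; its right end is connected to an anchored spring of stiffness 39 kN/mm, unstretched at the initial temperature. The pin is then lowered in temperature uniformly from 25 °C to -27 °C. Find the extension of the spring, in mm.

δ ≈ 0.991 mm

If the spring were absent the pin would shorten by αΔT L = 12.6×10⁻⁶ × 52 × 1700 = 1.114 mm.
With a force P in the spring, the elastic change of the pin is PL/(AE) and that of the spring is P/k; compatibility requires their sum to equal δ_free.
P [ L/(AE) + 1/k ] = δ_free → P [ 1700/(2650×202×10³) + 1/(39×10³) ] = 1.114.
P = 1.114 / 2.882×10⁻⁵ = 38650 N.
Spring extension = P/k = 38650/(39×10³) = 0.9911 mm.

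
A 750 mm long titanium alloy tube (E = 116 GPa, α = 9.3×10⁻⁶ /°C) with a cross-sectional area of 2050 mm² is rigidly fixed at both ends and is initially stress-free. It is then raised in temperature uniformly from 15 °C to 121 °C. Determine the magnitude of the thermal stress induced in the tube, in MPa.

Because both ends are immovable the net strain is zero, and the suppressed thermal strain is αΔT = 9.3×10⁻⁶ × 106 = 985.8×10⁻⁶.
The stress required to suppress this strain is σ = Eε = 116×10³ × 985.8×10⁻⁶ = 114.4 MPa, compressive since the tube is trying to expand.

σ ≈ 114 MPa (compressive)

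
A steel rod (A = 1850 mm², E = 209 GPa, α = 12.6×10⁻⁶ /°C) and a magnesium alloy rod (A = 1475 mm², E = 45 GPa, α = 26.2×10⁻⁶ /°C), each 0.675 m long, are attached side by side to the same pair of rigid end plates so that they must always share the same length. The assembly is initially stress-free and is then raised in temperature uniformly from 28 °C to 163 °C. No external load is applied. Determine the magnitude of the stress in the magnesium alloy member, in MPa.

Both members must finish at the same length. With the larger α, the magnesium alloy tends to over-expand; the plates restrain it, putting the magnesium alloy in compression and the steel in tension. With no external load the two internal forces are equal and opposite, magnitude P.
Compatibility of the two members (thermal + elastic change equal): (α₁ − α₂)ΔT = P·[1/(A₁E₁) + 1/(A₂E₂)].
|α₁ − α₂|·ΔT = 13.6×10⁻⁶ × 135 = 0.001836.
1/(A₁E₁) + 1/(A₂E₂) = 1/(1850×209×10³) + 1/(1475×45×10³) = 1.765×10⁻⁸ N⁻¹.
P = 0.001836 / 1.765×10⁻⁸ = 104000 N = 104 kN.
σ_{magnesium alloy} = P/A₂ = 104000/1475 = 70.51 MPa, compressive.

σ ≈ 70.5 MPa (compressive)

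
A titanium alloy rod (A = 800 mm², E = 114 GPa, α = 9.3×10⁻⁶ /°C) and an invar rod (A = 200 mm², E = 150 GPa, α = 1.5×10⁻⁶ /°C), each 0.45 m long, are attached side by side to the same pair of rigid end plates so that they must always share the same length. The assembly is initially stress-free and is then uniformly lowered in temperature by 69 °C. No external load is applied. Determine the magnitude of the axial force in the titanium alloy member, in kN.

The titanium alloy has the larger α, so on cooling it would change length more than the invar if both were free. The rigid plates force a common final length, so the titanium alloy is put into tension and the invar into compression, with equal and opposite forces P (no external load).
Compatibility of the two members (thermal + elastic change equal): (α₁ − α₂)ΔT = P·[1/(A₁E₁) + 1/(A₂E₂)].
|α₁ − α₂|·ΔT = 7.8×10⁻⁶ × 69 = 0.0005382.
1/(A₁E₁) + 1/(A₂E₂) = 1/(800×114×10³) + 1/(200×150×10³) = 4.43×10⁻⁸ N⁻¹.
So P = 0.0005382 / 4.43×10⁻⁸ = 12.15 kN.

P ≈ 12.1 kN (tensile in the titanium alloy)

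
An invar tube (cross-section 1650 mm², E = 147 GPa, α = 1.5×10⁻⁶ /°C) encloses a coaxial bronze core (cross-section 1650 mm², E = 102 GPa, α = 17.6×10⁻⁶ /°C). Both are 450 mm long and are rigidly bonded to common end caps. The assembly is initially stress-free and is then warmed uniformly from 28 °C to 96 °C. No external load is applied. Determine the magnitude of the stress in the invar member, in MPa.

Both members must finish at the same length. With the larger α, the bronze tends to over-expand; the plates restrain it, putting the bronze in compression and the invar in tension. With no external load the two internal forces are equal and opposite, magnitude P.
Setting the final lengths equal and cancelling L: (α₁ − α₂)ΔT = P/(A₁E₁) + P/(A₂E₂).
|α₁ − α₂|·ΔT = 16.1×10⁻⁶ × 68 = 0.001095.
1/(A₁E₁) + 1/(A₂E₂) = 1/(1650×147×10³) + 1/(1650×102×10³) = 1.006×10⁻⁸ N⁻¹.
P = 0.001095 / 1.006×10⁻⁸ = 108800 N = 108.8 kN.
σ_{invar} = P/A₁ = 108800/1650 = 65.93 MPa, tensile.

σ ≈ 65.9 MPa (tensile)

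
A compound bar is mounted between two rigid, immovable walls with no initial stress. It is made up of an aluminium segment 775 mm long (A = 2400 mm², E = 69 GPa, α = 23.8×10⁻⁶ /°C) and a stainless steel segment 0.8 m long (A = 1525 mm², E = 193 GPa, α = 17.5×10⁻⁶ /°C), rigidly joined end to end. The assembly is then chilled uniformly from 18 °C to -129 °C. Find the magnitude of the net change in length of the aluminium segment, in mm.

|ΔL| ≈ 0.306 mm

If the supports were absent, the total length change would be Σ αᵢΔT Lᵢ = 23.8×10⁻⁶×147×775 + 17.5×10⁻⁶×147×800 = 4.769 mm.
Since the ends are fixed, an axial force P builds up, equal in every segment, with P · Σ Lᵢ/(AᵢEᵢ) = δ_free.
Σ Lᵢ/(AᵢEᵢ) = 775/(2400×69×10³) + 800/(1525×193×10³) = 7.398×10⁻⁶ mm/N.
So P = 4.769 / 7.398×10⁻⁶ = 644.7 kN, tensile.
For the aluminium segment, free thermal change = 23.8×10⁻⁶×147×775 = 2.711 mm and elastic change from P = 644700×775/(2400×69×10³) = 3.017 mm; these oppose, so the net change is 0.306 mm (segment lengthens).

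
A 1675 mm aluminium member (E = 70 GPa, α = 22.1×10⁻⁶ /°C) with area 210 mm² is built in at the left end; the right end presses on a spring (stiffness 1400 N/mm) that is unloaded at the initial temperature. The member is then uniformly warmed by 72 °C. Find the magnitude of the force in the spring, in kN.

If the spring were absent the member would lengthen by αΔT L = 22.1×10⁻⁶ × 72 × 1675 = 2.665 mm.
With a force P in the spring, the elastic change of the member is PL/(AE) and that of the spring is P/k; compatibility requires their sum to equal δ_free.
So P = δ_free / [L/(AE) + 1/k] = 2.665 / [ 1675/(210×70×10³) + 1/(1400) ].
P = 2.665 / 0.0008282 = 3218 N.

P ≈ 3.22 kN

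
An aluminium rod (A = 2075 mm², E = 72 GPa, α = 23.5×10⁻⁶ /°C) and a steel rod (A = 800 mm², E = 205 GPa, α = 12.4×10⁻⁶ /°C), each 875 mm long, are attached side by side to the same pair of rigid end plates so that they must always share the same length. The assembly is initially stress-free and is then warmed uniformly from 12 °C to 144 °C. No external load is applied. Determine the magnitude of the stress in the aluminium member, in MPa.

Both members must finish at the same length. With the larger α, the aluminium tends to over-expand; the plates restrain it, putting the aluminium in compression and the steel in tension. With no external load the two internal forces are equal and opposite, magnitude P.
Setting the final lengths equal and cancelling L: (α₁ − α₂)ΔT = P/(A₁E₁) + P/(A₂E₂).
|α₁ − α₂|·ΔT = 11.1×10⁻⁶ × 132 = 0.001465.
1/(A₁E₁) + 1/(A₂E₂) = 1/(2075×72×10³) + 1/(800×205×10³) = 1.279×10⁻⁸ N⁻¹.
P = 0.001465 / 1.279×10⁻⁸ = 114500 N = 114.5 kN.
σ_{aluminium} = P/A₁ = 114500/2075 = 55.2 MPa, compressive.

σ ≈ 55.2 MPa (compressive)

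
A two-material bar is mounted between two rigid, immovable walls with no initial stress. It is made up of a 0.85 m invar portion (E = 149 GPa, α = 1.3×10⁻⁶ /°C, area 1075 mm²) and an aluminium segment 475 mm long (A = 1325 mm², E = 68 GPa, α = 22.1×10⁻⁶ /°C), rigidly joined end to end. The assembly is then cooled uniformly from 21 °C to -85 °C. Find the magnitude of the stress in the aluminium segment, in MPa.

Free thermal contraction of the whole bar: Σ αᵢΔT Lᵢ = 1.3×10⁻⁶×106×850 + 22.1×10⁻⁶×106×475 = 1.23 mm.
The walls prevent any net length change, so an axial force P (same in every segment) develops. Compatibility: P · Σ Lᵢ/(AᵢEᵢ) = δ_free.
Σ Lᵢ/(AᵢEᵢ) = 850/(1075×149×10³) + 475/(1325×68×10³) = 1.058×10⁻⁵ mm/N.
Hence P = δ_free / Σ(L/AE) = 1.23/1.058×10⁻⁵ = 116.3 kN (tensile).
σ_{aluminium} = P / A = 116300 / 1325 = 87.74 MPa.

σ ≈ 87.7 MPa (tensile)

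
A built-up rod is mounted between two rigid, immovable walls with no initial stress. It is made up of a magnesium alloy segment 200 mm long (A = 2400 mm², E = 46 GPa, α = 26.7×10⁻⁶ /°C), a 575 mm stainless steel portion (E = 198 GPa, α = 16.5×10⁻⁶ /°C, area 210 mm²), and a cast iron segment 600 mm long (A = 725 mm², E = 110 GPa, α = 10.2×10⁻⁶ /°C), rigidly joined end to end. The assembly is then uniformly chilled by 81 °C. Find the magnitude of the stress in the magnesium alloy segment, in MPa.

σ ≈ 30.5 MPa (tensile)

With the walls removed the bar would change length by δ_free = Σ αᵢΔT Lᵢ = 26.7×10⁻⁶×81×200 + 16.5×10⁻⁶×81×575 + 10.2×10⁻⁶×81×600 = 1.697 mm.
Since the ends are fixed, an axial force P builds up, equal in every segment, with P · Σ Lᵢ/(AᵢEᵢ) = δ_free.
The series flexibility is Σ Lᵢ/(AᵢEᵢ) = 200/(2400×46×10³) + 575/(210×198×10³) + 600/(725×110×10³) = 2.316×10⁻⁵ mm/N.
So P = 1.697 / 2.316×10⁻⁵ = 73.25 kN, tensile.
σ_{magnesium alloy} = P / A = 73250 / 2400 = 30.52 MPa.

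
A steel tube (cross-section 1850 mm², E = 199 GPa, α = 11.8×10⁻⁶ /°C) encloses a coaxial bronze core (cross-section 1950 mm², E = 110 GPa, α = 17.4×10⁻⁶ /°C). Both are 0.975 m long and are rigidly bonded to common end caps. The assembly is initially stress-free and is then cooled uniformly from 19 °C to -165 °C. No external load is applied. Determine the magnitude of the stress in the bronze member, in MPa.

Both members must finish at the same length. With the larger α, the bronze tends to over-contract; the plates restrain it, putting the bronze in tension and the steel in compression. With no external load the two internal forces are equal and opposite, magnitude P.
Compatibility of the two members (thermal + elastic change equal): (α₁ − α₂)ΔT = P·[1/(A₁E₁) + 1/(A₂E₂)].
|α₁ − α₂|·ΔT = 5.6×10⁻⁶ × 184 = 0.00103.
1/(A₁E₁) + 1/(A₂E₂) = 1/(1850×199×10³) + 1/(1950×110×10³) = 7.378×10⁻⁹ N⁻¹.
P = 0.00103 / 7.378×10⁻⁹ = 139700 N = 139.7 kN.
σ_{bronze} = P/A₂ = 139700/1950 = 71.62 MPa, tensile.

σ ≈ 71.6 MPa (tensile)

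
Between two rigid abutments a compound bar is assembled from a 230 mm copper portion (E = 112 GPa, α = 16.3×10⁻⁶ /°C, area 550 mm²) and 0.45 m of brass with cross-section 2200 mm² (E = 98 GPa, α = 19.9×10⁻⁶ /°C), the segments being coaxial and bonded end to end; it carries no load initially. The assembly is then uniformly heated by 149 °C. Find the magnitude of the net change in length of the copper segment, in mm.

|ΔL| ≈ 0.656 mm

With the walls removed the bar would change length by δ_free = Σ αᵢΔT Lᵢ = 16.3×10⁻⁶×149×230 + 19.9×10⁻⁶×149×450 = 1.893 mm.
The walls prevent any net length change, so an axial force P (same in every segment) develops. Compatibility: P · Σ Lᵢ/(AᵢEᵢ) = δ_free.
Σ Lᵢ/(AᵢEᵢ) = 230/(550×112×10³) + 450/(2200×98×10³) = 5.821×10⁻⁶ mm/N.
Hence P = δ_free / Σ(L/AE) = 1.893/5.821×10⁻⁶ = 325.2 kN (compressive).
For the copper segment, free thermal change = 16.3×10⁻⁶×149×230 = 0.5586 mm and elastic change from P = 325200×230/(550×112×10³) = 1.214 mm; these oppose, so the net change is 0.656 mm (segment shortens).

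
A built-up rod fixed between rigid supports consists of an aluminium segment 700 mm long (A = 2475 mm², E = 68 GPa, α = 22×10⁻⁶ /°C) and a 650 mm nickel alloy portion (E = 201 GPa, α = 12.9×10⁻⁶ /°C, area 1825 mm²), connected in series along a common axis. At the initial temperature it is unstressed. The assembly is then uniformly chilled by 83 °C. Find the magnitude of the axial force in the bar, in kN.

P ≈ 333 kN (tensile)

Free thermal contraction of the whole bar: Σ αᵢΔT Lᵢ = 22×10⁻⁶×83×700 + 12.9×10⁻⁶×83×650 = 1.974 mm.
The walls prevent any net length change, so an axial force P (same in every segment) develops. Compatibility: P · Σ Lᵢ/(AᵢEᵢ) = δ_free.
The series flexibility is Σ Lᵢ/(AᵢEᵢ) = 700/(2475×68×10³) + 650/(1825×201×10³) = 5.931×10⁻⁶ mm/N.
So P = 1.974 / 5.931×10⁻⁶ = 332.8 kN, tensile.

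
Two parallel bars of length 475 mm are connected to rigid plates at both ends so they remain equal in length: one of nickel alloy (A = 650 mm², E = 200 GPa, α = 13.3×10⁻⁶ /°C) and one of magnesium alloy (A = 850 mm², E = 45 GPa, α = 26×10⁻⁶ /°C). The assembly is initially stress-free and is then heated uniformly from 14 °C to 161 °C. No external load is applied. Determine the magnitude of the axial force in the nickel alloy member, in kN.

Equilibrium of a rigid end plate with no external load gives equal and opposite internal forces ±P in the two members. Since α_{magnesium alloy} > α_{nickel alloy}, heating drives the magnesium alloy into compression and the nickel alloy into tension.
Compatibility of the two members (thermal + elastic change equal): (α₁ − α₂)ΔT = P·[1/(A₁E₁) + 1/(A₂E₂)].
|α₁ − α₂|·ΔT = 12.7×10⁻⁶ × 147 = 0.001867.
1/(A₁E₁) + 1/(A₂E₂) = 1/(650×200×10³) + 1/(850×45×10³) = 3.384×10⁻⁸ N⁻¹.
P = 0.001867 / 3.384×10⁻⁸ = 55170 N = 55.17 kN.

P ≈ 55.2 kN (tensile in the nickel alloy)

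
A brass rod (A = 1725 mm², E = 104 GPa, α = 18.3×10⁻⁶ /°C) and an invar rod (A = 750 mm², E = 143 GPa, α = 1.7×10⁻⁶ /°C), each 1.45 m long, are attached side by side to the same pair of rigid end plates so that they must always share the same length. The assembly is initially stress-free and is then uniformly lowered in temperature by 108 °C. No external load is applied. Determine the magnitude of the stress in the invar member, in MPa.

Equilibrium of a rigid end plate with no external load gives equal and opposite internal forces ±P in the two members. Since α_{brass} > α_{invar}, cooling drives the brass into tension and the invar into compression.
Equating the net (thermal + elastic) strains gives |α₁ − α₂|·ΔT = P·[1/(A₁E₁) + 1/(A₂E₂)].
|α₁ − α₂|·ΔT = 16.6×10⁻⁶ × 108 = 0.001793.
1/(A₁E₁) + 1/(A₂E₂) = 1/(1725×104×10³) + 1/(750×143×10³) = 1.49×10⁻⁸ N⁻¹.
P = 0.001793 / 1.49×10⁻⁸ = 120300 N = 120.3 kN.
σ_{invar} = P/A₂ = 120300/750 = 160.4 MPa, compressive.

σ ≈ 160 MPa (compressive)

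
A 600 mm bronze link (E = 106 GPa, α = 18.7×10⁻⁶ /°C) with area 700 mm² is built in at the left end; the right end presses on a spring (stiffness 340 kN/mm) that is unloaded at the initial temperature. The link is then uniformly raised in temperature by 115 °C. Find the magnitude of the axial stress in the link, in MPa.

σ ≈ 167 MPa (compressive)

If the spring were absent the link would lengthen by αΔT L = 18.7×10⁻⁶ × 115 × 600 = 1.29 mm.
Let P be the compressive force at the spring. The link shortens elastically by PL/(AE) and the spring compresses by P/k; together these equal δ_free.
So P = δ_free / [L/(AE) + 1/k] = 1.29 / [ 600/(700×106×10³) + 1/(340×10³) ].
P = 1.29 / 1.103×10⁻⁵ = 117000 N.
σ = P/A = 117000/700 = 167.2 MPa.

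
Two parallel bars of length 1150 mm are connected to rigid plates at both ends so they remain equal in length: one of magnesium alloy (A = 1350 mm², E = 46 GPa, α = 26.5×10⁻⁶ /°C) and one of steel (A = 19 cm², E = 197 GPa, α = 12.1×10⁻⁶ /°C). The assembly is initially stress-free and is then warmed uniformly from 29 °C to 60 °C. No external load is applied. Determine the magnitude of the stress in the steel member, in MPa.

σ ≈ 12.5 MPa (tensile)

Equilibrium of a rigid end plate with no external load gives equal and opposite internal forces ±P in the two members. Since α_{magnesium alloy} > α_{steel}, heating drives the magnesium alloy into compression and the steel into tension.
Compatibility of the two members (thermal + elastic change equal): (α₁ − α₂)ΔT = P·[1/(A₁E₁) + 1/(A₂E₂)].
|α₁ − α₂|·ΔT = 14.4×10⁻⁶ × 31 = 0.0004464.
1/(A₁E₁) + 1/(A₂E₂) = 1/(1350×46×10³) + 1/(1900×197×10³) = 1.877×10⁻⁸ N⁻¹.
P = 0.0004464 / 1.877×10⁻⁸ = 23780 N = 23.78 kN.
σ_{steel} = P/A₂ = 23780/1900 = 12.51 MPa, tensile.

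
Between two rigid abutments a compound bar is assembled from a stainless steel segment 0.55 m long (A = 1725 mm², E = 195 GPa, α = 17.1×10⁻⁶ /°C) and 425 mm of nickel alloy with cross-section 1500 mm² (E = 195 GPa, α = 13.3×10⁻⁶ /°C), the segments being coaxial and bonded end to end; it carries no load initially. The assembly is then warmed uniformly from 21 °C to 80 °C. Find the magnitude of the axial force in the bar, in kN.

Free thermal expansion of the whole bar: Σ αᵢΔT Lᵢ = 17.1×10⁻⁶×59×550 + 13.3×10⁻⁶×59×425 = 0.8884 mm.
The rigid supports impose zero overall length change; the single axial force P common to all segments must satisfy P Σ Lᵢ/(AᵢEᵢ) = δ_free.
Σ Lᵢ/(AᵢEᵢ) = 550/(1725×195×10³) + 425/(1500×195×10³) = 3.088×10⁻⁶ mm/N.
P = 0.8884 / 3.088×10⁻⁶ = 287700 N = 287.7 kN, compressive.

P ≈ 288 kN (compressive)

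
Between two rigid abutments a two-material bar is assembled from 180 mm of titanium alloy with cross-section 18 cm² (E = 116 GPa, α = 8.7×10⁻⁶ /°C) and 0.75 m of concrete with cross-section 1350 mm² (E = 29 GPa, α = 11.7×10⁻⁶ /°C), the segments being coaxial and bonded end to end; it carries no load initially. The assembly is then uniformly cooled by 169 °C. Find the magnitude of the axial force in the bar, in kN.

If the supports were absent, the total length change would be Σ αᵢΔT Lᵢ = 8.7×10⁻⁶×169×180 + 11.7×10⁻⁶×169×750 = 1.748 mm.
The rigid supports impose zero overall length change; the single axial force P common to all segments must satisfy P Σ Lᵢ/(AᵢEᵢ) = δ_free.
The series flexibility is Σ Lᵢ/(AᵢEᵢ) = 180/(1800×116×10³) + 750/(1350×29×10³) = 2.002×10⁻⁵ mm/N.
P = 1.748 / 2.002×10⁻⁵ = 87300 N = 87.3 kN, tensile.

P ≈ 87.3 kN (tensile)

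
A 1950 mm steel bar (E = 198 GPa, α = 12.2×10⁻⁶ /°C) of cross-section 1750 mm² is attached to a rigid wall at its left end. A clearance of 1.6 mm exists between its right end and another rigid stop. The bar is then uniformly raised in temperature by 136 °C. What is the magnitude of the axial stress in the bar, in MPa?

Unrestrained expansion: δ_free = αΔT L = 12.2×10⁻⁶ × 136 × 1950 = 3.235 mm.
This exceeds the 1.6 mm gap, so the wall pushes back. The portion of expansion that must be recovered elastically is δ_free − gap = 3.235 − 1.6 = 1.635 mm.
Compatibility: PL/(AE) = 1.635 mm, so σ = P/A = E × (1.635/1950) = 166.1 MPa.

σ ≈ 166 MPa (compressive)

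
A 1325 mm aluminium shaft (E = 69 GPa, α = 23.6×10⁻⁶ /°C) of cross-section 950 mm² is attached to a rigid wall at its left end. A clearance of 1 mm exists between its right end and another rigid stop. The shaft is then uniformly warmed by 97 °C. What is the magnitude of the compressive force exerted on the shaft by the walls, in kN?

Unrestrained expansion: δ_free = αΔT L = 23.6×10⁻⁶ × 97 × 1325 = 3.033 mm.
This exceeds the 1 mm gap, so the wall pushes back. The portion of expansion that must be recovered elastically is δ_free − gap = 3.033 − 1 = 2.033 mm.
So σ = E(δ_free − g)/L = 69×10³ × 2.033/1325 = 105.9 MPa.
P = σA = 105.9 × 950 = 100.6 kN.

P ≈ 101 kN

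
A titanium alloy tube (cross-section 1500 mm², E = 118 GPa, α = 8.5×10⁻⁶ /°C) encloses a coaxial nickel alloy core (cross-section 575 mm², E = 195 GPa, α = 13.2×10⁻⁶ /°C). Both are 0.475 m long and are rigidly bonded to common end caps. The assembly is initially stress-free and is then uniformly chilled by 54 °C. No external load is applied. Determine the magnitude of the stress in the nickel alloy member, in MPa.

Equilibrium of a rigid end plate with no external load gives equal and opposite internal forces ±P in the two members. Since α_{nickel alloy} > α_{titanium alloy}, cooling drives the nickel alloy into tension and the titanium alloy into compression.
Setting the final lengths equal and cancelling L: (α₁ − α₂)ΔT = P/(A₁E₁) + P/(A₂E₂).
|α₁ − α₂|·ΔT = 4.7×10⁻⁶ × 54 = 0.0002538.
1/(A₁E₁) + 1/(A₂E₂) = 1/(1500×118×10³) + 1/(575×195×10³) = 1.457×10⁻⁸ N⁻¹.
P = 0.0002538 / 1.457×10⁻⁸ = 17420 N = 17.42 kN.
σ_{nickel alloy} = P/A₂ = 17420/575 = 30.3 MPa, tensile.

σ ≈ 30.3 MPa (tensile)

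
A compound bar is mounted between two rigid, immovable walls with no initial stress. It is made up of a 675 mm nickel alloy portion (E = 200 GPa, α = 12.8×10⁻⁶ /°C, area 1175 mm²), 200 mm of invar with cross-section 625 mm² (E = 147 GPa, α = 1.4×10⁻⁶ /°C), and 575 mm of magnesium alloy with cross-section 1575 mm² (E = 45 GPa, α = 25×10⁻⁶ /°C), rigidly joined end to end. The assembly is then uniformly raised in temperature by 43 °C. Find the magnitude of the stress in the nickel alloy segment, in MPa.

σ ≈ 64.8 MPa (compressive)

Free thermal expansion of the whole bar: Σ αᵢΔT Lᵢ = 12.8×10⁻⁶×43×675 + 1.4×10⁻⁶×43×200 + 25×10⁻⁶×43×575 = 1.002 mm.
The rigid supports impose zero overall length change; the single axial force P common to all segments must satisfy P Σ Lᵢ/(AᵢEᵢ) = δ_free.
The series flexibility is Σ Lᵢ/(AᵢEᵢ) = 675/(1175×200×10³) + 200/(625×147×10³) + 575/(1575×45×10³) = 1.316×10⁻⁵ mm/N.
Hence P = δ_free / Σ(L/AE) = 1.002/1.316×10⁻⁵ = 76.1 kN (compressive).
σ_{nickel alloy} = P / A = 76100 / 1175 = 64.77 MPa.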